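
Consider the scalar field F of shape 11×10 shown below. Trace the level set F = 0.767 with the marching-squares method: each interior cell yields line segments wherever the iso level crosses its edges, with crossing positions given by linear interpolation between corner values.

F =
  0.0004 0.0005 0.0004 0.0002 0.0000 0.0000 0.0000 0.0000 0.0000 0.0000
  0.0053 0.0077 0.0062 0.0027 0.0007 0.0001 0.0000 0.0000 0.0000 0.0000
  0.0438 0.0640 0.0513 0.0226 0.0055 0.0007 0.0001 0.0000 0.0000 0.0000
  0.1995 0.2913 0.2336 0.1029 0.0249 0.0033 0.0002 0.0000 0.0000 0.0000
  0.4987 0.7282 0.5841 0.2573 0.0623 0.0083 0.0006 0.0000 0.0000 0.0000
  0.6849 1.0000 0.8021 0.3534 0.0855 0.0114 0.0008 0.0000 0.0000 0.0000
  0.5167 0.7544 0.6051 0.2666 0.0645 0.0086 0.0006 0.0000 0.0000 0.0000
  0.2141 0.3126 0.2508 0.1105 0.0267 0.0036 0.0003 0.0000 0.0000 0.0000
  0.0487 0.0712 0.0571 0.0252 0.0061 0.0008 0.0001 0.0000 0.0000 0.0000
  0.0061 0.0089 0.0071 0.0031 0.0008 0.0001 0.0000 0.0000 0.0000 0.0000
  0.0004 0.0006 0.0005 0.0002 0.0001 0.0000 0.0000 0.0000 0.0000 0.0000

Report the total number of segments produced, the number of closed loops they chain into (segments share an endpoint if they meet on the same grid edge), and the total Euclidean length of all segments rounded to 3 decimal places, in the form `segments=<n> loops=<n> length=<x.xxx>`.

segments=6 loops=1 length=5.189

cell (4,0): code 0100 → (4.143,1.000)–(5.000,0.261)
cell (4,1): code 1100 → (4.839,2.000)–(4.143,1.000)
cell (4,2): code 1000 → (5.000,2.078)–(4.839,2.000)
cell (5,0): code 0010 → (5.000,0.261)–(5.949,1.000)
cell (5,1): code 0011 → (5.949,1.000)–(5.178,2.000)
cell (5,2): code 0001 → (5.178,2.000)–(5.000,2.078)
total: 6 segments, chained into 1 closed loop(s), length Σ = 5.189456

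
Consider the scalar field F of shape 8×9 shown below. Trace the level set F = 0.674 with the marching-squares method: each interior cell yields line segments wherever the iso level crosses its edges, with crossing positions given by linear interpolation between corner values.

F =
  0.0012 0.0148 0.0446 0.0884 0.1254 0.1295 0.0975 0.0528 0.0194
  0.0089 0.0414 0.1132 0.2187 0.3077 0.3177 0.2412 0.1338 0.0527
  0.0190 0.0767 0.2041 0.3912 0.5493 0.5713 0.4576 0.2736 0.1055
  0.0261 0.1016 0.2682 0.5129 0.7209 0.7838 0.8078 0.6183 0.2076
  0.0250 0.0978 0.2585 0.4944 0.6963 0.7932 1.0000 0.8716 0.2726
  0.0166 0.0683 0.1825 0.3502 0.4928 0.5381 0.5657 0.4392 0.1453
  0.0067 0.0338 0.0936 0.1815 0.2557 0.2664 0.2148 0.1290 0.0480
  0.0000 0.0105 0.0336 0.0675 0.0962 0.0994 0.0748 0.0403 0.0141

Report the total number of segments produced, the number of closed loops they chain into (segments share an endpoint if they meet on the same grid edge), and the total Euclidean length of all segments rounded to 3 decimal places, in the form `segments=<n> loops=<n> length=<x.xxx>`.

segments=12 loops=1 length=9.279

cell (2,3): code 0100 → (2.727,4.000)–(3.000,3.775)
cell (2,4): code 1100 → (2.483,5.000)–(2.727,4.000)
cell (2,5): code 1100 → (2.618,6.000)–(2.483,5.000)
cell (2,6): code 1000 → (3.000,6.706)–(2.618,6.000)
cell (3,3): code 0110 → (3.000,3.775)–(4.000,3.890)
cell (3,6): code 1101 → (3.220,7.000)–(3.000,6.706)
cell (3,7): code 1000 → (4.000,7.330)–(3.220,7.000)
cell (4,3): code 0010 → (4.000,3.890)–(4.110,4.000)
cell (4,4): code 0011 → (4.110,4.000)–(4.467,5.000)
cell (4,5): code 0011 → (4.467,5.000)–(4.751,6.000)
cell (4,6): code 0011 → (4.751,6.000)–(4.457,7.000)
cell (4,7): code 0001 → (4.457,7.000)–(4.000,7.330)
total: 12 segments, chained into 1 closed loop(s), length Σ = 9.278849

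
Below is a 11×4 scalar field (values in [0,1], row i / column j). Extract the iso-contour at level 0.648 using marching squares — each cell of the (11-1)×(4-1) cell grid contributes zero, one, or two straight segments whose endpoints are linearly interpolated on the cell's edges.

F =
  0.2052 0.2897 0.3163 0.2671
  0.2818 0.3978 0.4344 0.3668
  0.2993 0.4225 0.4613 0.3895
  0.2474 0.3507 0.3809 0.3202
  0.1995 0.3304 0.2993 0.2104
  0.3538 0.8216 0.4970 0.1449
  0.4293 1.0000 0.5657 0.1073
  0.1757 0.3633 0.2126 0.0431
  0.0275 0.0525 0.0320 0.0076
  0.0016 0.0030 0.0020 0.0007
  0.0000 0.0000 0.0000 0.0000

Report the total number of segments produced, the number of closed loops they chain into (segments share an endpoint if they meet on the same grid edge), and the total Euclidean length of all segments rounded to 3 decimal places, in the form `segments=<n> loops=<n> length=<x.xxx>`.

segments=6 loops=1 length=5.030

cell (4,0): code 0100 → (4.647,1.000)–(5.000,0.629)
cell (4,1): code 1000 → (5.000,1.535)–(4.647,1.000)
cell (5,0): code 0110 → (5.000,0.629)–(6.000,0.383)
cell (5,1): code 1001 → (6.000,1.810)–(5.000,1.535)
cell (6,0): code 0010 → (6.000,0.383)–(6.553,1.000)
cell (6,1): code 0001 → (6.553,1.000)–(6.000,1.810)
total: 6 segments, chained into 1 closed loop(s), length Σ = 5.029939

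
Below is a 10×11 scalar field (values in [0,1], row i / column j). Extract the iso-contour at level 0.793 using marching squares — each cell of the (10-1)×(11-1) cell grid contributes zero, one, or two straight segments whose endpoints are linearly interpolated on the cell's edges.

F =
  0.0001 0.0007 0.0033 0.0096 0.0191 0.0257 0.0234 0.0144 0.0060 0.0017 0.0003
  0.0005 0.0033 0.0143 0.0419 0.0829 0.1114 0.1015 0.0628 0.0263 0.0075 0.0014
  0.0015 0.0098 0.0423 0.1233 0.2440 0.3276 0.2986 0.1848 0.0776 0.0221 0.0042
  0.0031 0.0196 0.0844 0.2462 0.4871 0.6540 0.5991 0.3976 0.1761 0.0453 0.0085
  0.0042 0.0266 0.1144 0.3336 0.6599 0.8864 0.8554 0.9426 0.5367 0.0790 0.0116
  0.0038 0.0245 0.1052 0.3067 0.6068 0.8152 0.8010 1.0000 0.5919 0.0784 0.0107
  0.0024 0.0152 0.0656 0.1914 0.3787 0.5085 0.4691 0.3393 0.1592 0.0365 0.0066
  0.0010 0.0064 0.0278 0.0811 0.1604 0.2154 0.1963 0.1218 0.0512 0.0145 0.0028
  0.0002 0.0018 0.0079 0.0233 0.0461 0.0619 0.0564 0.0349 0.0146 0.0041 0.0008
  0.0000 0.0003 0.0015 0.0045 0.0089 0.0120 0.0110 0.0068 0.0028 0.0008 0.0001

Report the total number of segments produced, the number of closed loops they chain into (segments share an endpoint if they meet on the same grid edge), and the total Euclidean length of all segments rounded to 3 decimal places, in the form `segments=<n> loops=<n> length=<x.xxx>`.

segments=10 loops=1 length=7.871

cell (3,4): code 0100 → (3.598,5.000)–(4.000,4.588)
cell (3,5): code 1100 → (3.757,6.000)–(3.598,5.000)
cell (3,6): code 1100 → (3.726,7.000)–(3.757,6.000)
cell (3,7): code 1000 → (4.000,7.369)–(3.726,7.000)
cell (4,4): code 0110 → (4.000,4.588)–(5.000,4.893)
cell (4,7): code 1001 → (5.000,7.507)–(4.000,7.369)
cell (5,4): code 0010 → (5.000,4.893)–(5.072,5.000)
cell (5,5): code 0011 → (5.072,5.000)–(5.024,6.000)
cell (5,6): code 0011 → (5.024,6.000)–(5.313,7.000)
cell (5,7): code 0001 → (5.313,7.000)–(5.000,7.507)
total: 10 segments, chained into 1 closed loop(s), length Σ = 7.870731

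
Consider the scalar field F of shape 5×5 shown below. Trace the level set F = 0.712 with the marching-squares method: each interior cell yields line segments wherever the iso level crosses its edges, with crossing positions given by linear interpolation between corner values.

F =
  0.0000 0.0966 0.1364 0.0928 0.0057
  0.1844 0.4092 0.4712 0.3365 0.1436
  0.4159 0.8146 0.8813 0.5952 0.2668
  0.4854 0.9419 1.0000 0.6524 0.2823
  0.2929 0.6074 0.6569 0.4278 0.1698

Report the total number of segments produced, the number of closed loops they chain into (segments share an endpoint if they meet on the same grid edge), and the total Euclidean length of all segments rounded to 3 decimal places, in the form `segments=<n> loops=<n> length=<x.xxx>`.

cell (1,0): code 0100 → (1.747,1.000)–(2.000,0.743)
cell (1,1): code 1100 → (1.587,2.000)–(1.747,1.000)
cell (1,2): code 1000 → (2.000,2.592)–(1.587,2.000)
cell (2,0): code 0110 → (2.000,0.743)–(3.000,0.496)
cell (2,2): code 1001 → (3.000,2.829)–(2.000,2.592)
cell (3,0): code 0010 → (3.000,0.496)–(3.687,1.000)
cell (3,1): code 0011 → (3.687,1.000)–(3.839,2.000)
cell (3,2): code 0001 → (3.839,2.000)–(3.000,2.829)
total: 8 segments, chained into 1 closed loop(s), length Σ = 7.195666

segments=8 loops=1 length=7.196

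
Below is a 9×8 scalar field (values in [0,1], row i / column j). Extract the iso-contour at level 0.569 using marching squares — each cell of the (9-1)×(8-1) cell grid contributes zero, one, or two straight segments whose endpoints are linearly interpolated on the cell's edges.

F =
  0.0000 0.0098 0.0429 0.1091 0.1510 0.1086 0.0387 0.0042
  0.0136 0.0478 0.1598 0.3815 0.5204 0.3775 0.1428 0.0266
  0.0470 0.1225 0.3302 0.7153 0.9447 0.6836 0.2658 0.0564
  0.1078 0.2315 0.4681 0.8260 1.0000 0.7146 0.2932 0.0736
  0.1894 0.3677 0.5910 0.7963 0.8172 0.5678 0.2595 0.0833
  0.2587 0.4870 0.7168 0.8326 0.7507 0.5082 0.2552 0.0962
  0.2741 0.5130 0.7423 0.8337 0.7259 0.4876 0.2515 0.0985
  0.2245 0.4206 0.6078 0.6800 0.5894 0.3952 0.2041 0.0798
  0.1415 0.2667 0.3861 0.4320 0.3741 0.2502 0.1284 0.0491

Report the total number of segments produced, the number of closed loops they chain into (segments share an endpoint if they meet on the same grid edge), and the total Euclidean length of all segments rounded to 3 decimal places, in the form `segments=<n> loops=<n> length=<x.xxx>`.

segments=20 loops=1 length=16.425

cell (1,2): code 0100 → (1.562,3.000)–(2.000,2.620)
cell (1,3): code 1100 → (1.115,4.000)–(1.562,3.000)
cell (1,4): code 1100 → (1.626,5.000)–(1.115,4.000)
cell (1,5): code 1000 → (2.000,5.274)–(1.626,5.000)
cell (2,2): code 0110 → (2.000,2.620)–(3.000,2.282)
cell (2,5): code 1001 → (3.000,5.346)–(2.000,5.274)
cell (3,1): code 0100 → (3.821,2.000)–(4.000,1.901)
cell (3,2): code 1110 → (3.000,2.282)–(3.821,2.000)
cell (3,4): code 1011 → (4.000,4.995)–(3.992,5.000)
cell (3,5): code 0001 → (3.992,5.000)–(3.000,5.346)
cell (4,1): code 0110 → (4.000,1.901)–(5.000,1.357)
cell (4,4): code 1001 → (5.000,4.749)–(4.000,4.995)
cell (5,1): code 0110 → (5.000,1.357)–(6.000,1.244)
cell (5,4): code 1001 → (6.000,4.658)–(5.000,4.749)
cell (6,1): code 0110 → (6.000,1.244)–(7.000,1.793)
cell (6,4): code 1001 → (7.000,4.105)–(6.000,4.658)
cell (7,1): code 0010 → (7.000,1.793)–(7.175,2.000)
cell (7,2): code 0011 → (7.175,2.000)–(7.448,3.000)
cell (7,3): code 0011 → (7.448,3.000)–(7.095,4.000)
cell (7,4): code 0001 → (7.095,4.000)–(7.000,4.105)
total: 20 segments, chained into 1 closed loop(s), length Σ = 16.424928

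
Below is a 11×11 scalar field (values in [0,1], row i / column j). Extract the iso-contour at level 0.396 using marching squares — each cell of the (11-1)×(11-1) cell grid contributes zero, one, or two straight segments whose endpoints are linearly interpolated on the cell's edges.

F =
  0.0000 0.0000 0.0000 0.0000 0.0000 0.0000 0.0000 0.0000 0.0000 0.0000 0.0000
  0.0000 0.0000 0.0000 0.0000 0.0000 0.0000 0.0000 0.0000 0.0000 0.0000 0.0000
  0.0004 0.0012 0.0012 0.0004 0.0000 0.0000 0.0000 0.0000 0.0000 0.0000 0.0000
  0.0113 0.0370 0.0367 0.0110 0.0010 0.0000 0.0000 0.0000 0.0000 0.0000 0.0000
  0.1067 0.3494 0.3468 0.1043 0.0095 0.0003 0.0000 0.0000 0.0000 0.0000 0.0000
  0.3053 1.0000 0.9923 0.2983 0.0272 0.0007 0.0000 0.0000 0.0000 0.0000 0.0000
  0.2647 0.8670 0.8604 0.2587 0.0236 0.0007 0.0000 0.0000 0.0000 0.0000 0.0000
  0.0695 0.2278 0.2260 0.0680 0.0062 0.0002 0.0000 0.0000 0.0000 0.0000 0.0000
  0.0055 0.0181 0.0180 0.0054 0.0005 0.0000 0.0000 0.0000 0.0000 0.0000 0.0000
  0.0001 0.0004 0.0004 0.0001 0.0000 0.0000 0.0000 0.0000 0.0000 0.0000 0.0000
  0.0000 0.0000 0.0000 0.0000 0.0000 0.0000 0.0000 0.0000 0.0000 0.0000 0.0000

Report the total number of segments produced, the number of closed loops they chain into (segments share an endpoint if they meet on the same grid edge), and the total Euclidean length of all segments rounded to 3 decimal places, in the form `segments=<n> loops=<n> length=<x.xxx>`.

segments=8 loops=1 length=8.679

cell (4,0): code 0100 → (4.072,1.000)–(5.000,0.131)
cell (4,1): code 1100 → (4.076,2.000)–(4.072,1.000)
cell (4,2): code 1000 → (5.000,2.859)–(4.076,2.000)
cell (5,0): code 0110 → (5.000,0.131)–(6.000,0.218)
cell (5,2): code 1001 → (6.000,2.772)–(5.000,2.859)
cell (6,0): code 0010 → (6.000,0.218)–(6.737,1.000)
cell (6,1): code 0011 → (6.737,1.000)–(6.732,2.000)
cell (6,2): code 0001 → (6.732,2.000)–(6.000,2.772)
total: 8 segments, chained into 1 closed loop(s), length Σ = 8.679400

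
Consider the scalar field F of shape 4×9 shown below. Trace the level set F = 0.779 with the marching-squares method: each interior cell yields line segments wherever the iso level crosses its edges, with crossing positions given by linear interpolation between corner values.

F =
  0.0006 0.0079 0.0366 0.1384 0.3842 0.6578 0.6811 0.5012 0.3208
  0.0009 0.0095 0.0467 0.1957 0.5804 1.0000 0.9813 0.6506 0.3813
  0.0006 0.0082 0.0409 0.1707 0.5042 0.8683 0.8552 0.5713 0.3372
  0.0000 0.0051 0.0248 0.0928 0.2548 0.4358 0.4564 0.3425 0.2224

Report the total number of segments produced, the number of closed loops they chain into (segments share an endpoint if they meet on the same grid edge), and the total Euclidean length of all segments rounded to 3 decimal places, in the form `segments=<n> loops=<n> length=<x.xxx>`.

cell (0,4): code 0100 → (0.354,5.000)–(1.000,4.473)
cell (0,5): code 1100 → (0.326,6.000)–(0.354,5.000)
cell (0,6): code 1000 → (1.000,6.612)–(0.326,6.000)
cell (1,4): code 0110 → (1.000,4.473)–(2.000,4.755)
cell (1,6): code 1001 → (2.000,6.268)–(1.000,6.612)
cell (2,4): code 0010 → (2.000,4.755)–(2.206,5.000)
cell (2,5): code 0011 → (2.206,5.000)–(2.191,6.000)
cell (2,6): code 0001 → (2.191,6.000)–(2.000,6.268)
total: 8 segments, chained into 1 closed loop(s), length Σ = 6.490215

segments=8 loops=1 length=6.490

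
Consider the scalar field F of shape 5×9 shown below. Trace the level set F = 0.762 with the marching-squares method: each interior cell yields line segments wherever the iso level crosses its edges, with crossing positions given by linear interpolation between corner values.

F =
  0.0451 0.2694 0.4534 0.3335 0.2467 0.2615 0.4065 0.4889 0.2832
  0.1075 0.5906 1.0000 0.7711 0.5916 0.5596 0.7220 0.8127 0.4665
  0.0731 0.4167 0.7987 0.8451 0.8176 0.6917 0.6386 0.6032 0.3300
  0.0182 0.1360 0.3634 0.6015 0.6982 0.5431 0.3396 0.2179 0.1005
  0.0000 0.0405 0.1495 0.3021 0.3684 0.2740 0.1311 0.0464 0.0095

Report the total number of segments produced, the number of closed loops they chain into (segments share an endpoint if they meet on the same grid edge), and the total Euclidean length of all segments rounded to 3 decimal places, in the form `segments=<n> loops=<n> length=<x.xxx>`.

cell (0,1): code 0100 → (0.565,2.000)–(1.000,1.419)
cell (0,2): code 1100 → (0.979,3.000)–(0.565,2.000)
cell (0,3): code 1000 → (1.000,3.051)–(0.979,3.000)
cell (0,6): code 0100 → (0.843,7.000)–(1.000,6.441)
cell (0,7): code 1000 → (1.000,7.146)–(0.843,7.000)
cell (1,1): code 0110 → (1.000,1.419)–(2.000,1.904)
cell (1,3): code 1101 → (1.754,4.000)–(1.000,3.051)
cell (1,4): code 1000 → (2.000,4.442)–(1.754,4.000)
cell (1,6): code 0010 → (1.000,6.441)–(1.242,7.000)
cell (1,7): code 0001 → (1.242,7.000)–(1.000,7.146)
cell (2,1): code 0010 → (2.000,1.904)–(2.084,2.000)
cell (2,2): code 0011 → (2.084,2.000)–(2.341,3.000)
cell (2,3): code 0011 → (2.341,3.000)–(2.466,4.000)
cell (2,4): code 0001 → (2.466,4.000)–(2.000,4.442)
total: 14 segments, chained into 2 closed loop(s), length Σ = 9.189660

segments=14 loops=2 length=9.190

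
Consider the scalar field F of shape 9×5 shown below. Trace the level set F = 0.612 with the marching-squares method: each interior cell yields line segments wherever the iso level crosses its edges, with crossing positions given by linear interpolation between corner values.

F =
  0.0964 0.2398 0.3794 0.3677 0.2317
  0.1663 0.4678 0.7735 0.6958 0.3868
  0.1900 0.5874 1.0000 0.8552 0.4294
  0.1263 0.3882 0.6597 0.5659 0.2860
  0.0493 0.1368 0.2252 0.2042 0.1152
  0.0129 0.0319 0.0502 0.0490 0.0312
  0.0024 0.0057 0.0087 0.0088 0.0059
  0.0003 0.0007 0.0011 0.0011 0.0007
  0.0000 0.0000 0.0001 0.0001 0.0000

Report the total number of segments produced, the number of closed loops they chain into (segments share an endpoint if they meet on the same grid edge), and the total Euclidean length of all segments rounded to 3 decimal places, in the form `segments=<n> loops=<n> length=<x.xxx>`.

cell (0,1): code 0100 → (0.590,2.000)–(1.000,1.472)
cell (0,2): code 1100 → (0.745,3.000)–(0.590,2.000)
cell (0,3): code 1000 → (1.000,3.271)–(0.745,3.000)
cell (1,1): code 0110 → (1.000,1.472)–(2.000,1.060)
cell (1,3): code 1001 → (2.000,3.571)–(1.000,3.271)
cell (2,1): code 0110 → (2.000,1.060)–(3.000,1.824)
cell (2,2): code 1011 → (3.000,2.509)–(2.841,3.000)
cell (2,3): code 0001 → (2.841,3.000)–(2.000,3.571)
cell (3,1): code 0010 → (3.000,1.824)–(3.110,2.000)
cell (3,2): code 0001 → (3.110,2.000)–(3.000,2.509)
total: 10 segments, chained into 1 closed loop(s), length Σ = 7.697846

segments=10 loops=1 length=7.698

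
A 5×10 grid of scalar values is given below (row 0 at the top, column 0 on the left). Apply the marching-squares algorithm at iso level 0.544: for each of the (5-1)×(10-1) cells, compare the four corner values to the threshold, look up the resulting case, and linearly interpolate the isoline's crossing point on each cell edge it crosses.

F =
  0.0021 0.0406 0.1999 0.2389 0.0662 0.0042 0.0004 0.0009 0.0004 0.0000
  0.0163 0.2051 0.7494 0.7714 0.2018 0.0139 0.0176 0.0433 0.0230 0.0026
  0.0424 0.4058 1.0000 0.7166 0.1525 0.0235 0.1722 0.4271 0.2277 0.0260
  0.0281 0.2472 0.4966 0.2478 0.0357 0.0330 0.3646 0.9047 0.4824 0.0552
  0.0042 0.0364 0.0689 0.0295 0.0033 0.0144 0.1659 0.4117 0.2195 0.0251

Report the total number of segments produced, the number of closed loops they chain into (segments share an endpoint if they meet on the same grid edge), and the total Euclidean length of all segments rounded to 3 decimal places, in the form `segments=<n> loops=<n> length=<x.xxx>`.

cell (0,1): code 0100 → (0.626,2.000)–(1.000,1.623)
cell (0,2): code 1100 → (0.573,3.000)–(0.626,2.000)
cell (0,3): code 1000 → (1.000,3.399)–(0.573,3.000)
cell (1,1): code 0110 → (1.000,1.623)–(2.000,1.233)
cell (1,3): code 1001 → (2.000,3.306)–(1.000,3.399)
cell (2,1): code 0010 → (2.000,1.233)–(2.906,2.000)
cell (2,2): code 0011 → (2.906,2.000)–(2.368,3.000)
cell (2,3): code 0001 → (2.368,3.000)–(2.000,3.306)
cell (2,6): code 0100 → (2.245,7.000)–(3.000,6.332)
cell (2,7): code 1000 → (3.000,7.854)–(2.245,7.000)
cell (3,6): code 0010 → (3.000,6.332)–(3.732,7.000)
cell (3,7): code 0001 → (3.732,7.000)–(3.000,7.854)
total: 12 segments, chained into 2 closed loop(s), length Σ = 11.259760

segments=12 loops=2 length=11.260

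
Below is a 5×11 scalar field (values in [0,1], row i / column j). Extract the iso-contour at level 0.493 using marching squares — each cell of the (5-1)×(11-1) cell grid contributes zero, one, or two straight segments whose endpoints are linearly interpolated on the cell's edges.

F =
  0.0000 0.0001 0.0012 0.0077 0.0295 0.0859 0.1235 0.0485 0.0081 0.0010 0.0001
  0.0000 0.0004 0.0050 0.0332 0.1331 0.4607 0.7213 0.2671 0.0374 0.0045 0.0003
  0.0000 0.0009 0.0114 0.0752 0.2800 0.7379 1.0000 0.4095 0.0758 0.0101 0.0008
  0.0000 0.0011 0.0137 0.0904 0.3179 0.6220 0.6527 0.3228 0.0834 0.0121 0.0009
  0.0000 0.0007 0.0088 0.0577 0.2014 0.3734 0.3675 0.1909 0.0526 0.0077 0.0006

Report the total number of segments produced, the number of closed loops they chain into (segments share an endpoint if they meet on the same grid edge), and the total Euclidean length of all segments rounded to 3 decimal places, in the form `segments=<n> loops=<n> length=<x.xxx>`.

segments=10 loops=1 length=8.336

cell (0,5): code 0100 → (0.618,6.000)–(1.000,5.124)
cell (0,6): code 1000 → (1.000,6.503)–(0.618,6.000)
cell (1,4): code 0100 → (1.117,5.000)–(2.000,4.465)
cell (1,5): code 1110 → (1.000,5.124)–(1.117,5.000)
cell (1,6): code 1001 → (2.000,6.859)–(1.000,6.503)
cell (2,4): code 0110 → (2.000,4.465)–(3.000,4.576)
cell (2,6): code 1001 → (3.000,6.484)–(2.000,6.859)
cell (3,4): code 0010 → (3.000,4.576)–(3.519,5.000)
cell (3,5): code 0011 → (3.519,5.000)–(3.560,6.000)
cell (3,6): code 0001 → (3.560,6.000)–(3.000,6.484)
total: 10 segments, chained into 1 closed loop(s), length Σ = 8.336477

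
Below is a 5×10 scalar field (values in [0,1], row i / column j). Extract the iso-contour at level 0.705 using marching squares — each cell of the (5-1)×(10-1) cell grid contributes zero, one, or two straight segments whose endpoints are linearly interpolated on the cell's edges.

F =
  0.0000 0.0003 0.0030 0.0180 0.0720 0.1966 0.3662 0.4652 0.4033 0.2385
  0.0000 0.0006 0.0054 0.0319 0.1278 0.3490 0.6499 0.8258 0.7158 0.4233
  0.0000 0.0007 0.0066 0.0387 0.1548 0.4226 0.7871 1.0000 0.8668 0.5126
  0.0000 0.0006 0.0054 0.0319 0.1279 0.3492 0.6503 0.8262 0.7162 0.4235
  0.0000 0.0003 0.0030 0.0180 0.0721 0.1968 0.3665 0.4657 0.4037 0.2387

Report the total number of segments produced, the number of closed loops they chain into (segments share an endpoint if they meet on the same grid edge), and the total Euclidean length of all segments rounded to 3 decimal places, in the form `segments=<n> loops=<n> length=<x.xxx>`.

cell (0,6): code 0100 → (0.665,7.000)–(1.000,6.313)
cell (0,7): code 1100 → (0.965,8.000)–(0.665,7.000)
cell (0,8): code 1000 → (1.000,8.037)–(0.965,8.000)
cell (1,5): code 0100 → (1.402,6.000)–(2.000,5.775)
cell (1,6): code 1110 → (1.000,6.313)–(1.402,6.000)
cell (1,8): code 1001 → (2.000,8.457)–(1.000,8.037)
cell (2,5): code 0010 → (2.000,5.775)–(2.600,6.000)
cell (2,6): code 0111 → (2.600,6.000)–(3.000,6.311)
cell (2,8): code 1001 → (3.000,8.038)–(2.000,8.457)
cell (3,6): code 0010 → (3.000,6.311)–(3.336,7.000)
cell (3,7): code 0011 → (3.336,7.000)–(3.036,8.000)
cell (3,8): code 0001 → (3.036,8.000)–(3.000,8.038)
total: 12 segments, chained into 1 closed loop(s), length Σ = 8.186969

segments=12 loops=1 length=8.187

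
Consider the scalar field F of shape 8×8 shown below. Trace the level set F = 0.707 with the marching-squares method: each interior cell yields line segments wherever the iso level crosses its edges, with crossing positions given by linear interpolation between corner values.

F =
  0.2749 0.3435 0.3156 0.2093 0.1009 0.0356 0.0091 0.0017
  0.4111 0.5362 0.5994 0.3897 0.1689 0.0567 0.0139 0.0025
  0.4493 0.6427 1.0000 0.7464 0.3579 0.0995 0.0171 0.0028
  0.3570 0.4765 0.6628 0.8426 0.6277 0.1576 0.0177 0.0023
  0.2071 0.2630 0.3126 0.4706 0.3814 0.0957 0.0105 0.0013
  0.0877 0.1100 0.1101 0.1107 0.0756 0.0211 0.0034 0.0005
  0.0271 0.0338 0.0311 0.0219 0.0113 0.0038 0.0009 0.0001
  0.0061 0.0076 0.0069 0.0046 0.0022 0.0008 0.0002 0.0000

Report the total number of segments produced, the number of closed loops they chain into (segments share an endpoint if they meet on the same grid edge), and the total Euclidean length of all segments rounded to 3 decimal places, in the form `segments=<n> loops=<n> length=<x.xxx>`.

cell (1,1): code 0100 → (1.269,2.000)–(2.000,1.180)
cell (1,2): code 1100 → (1.890,3.000)–(1.269,2.000)
cell (1,3): code 1000 → (2.000,3.101)–(1.890,3.000)
cell (2,1): code 0010 → (2.000,1.180)–(2.869,2.000)
cell (2,2): code 0111 → (2.869,2.000)–(3.000,2.246)
cell (2,3): code 1001 → (3.000,3.631)–(2.000,3.101)
cell (3,2): code 0010 → (3.000,2.246)–(3.365,3.000)
cell (3,3): code 0001 → (3.365,3.000)–(3.000,3.631)
total: 8 segments, chained into 1 closed loop(s), length Σ = 6.597174

segments=8 loops=1 length=6.597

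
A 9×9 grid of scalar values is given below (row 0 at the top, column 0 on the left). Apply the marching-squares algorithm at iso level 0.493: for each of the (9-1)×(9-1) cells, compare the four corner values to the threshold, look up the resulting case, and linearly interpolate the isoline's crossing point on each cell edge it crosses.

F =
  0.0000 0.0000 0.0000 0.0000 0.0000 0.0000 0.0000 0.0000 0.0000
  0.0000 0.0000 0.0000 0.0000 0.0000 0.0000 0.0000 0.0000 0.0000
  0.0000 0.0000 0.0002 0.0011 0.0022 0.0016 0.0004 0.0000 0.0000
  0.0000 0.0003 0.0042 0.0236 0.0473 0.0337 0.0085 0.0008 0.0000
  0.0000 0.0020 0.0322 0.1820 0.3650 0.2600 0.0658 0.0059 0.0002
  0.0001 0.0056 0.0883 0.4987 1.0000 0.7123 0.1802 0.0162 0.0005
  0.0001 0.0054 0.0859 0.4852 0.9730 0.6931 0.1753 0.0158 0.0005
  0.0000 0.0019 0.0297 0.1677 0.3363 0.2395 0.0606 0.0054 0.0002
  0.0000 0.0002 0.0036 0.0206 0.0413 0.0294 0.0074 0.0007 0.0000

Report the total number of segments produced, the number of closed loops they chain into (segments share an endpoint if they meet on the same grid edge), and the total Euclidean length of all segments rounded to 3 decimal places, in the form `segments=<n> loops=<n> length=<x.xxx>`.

segments=10 loops=1 length=7.850

cell (4,2): code 0100 → (4.982,3.000)–(5.000,2.986)
cell (4,3): code 1100 → (4.202,4.000)–(4.982,3.000)
cell (4,4): code 1100 → (4.515,5.000)–(4.202,4.000)
cell (4,5): code 1000 → (5.000,5.412)–(4.515,5.000)
cell (5,2): code 0010 → (5.000,2.986)–(5.422,3.000)
cell (5,3): code 0111 → (5.422,3.000)–(6.000,3.016)
cell (5,5): code 1001 → (6.000,5.386)–(5.000,5.412)
cell (6,3): code 0010 → (6.000,3.016)–(6.754,4.000)
cell (6,4): code 0011 → (6.754,4.000)–(6.441,5.000)
cell (6,5): code 0001 → (6.441,5.000)–(6.000,5.386)
total: 10 segments, chained into 1 closed loop(s), length Σ = 7.850201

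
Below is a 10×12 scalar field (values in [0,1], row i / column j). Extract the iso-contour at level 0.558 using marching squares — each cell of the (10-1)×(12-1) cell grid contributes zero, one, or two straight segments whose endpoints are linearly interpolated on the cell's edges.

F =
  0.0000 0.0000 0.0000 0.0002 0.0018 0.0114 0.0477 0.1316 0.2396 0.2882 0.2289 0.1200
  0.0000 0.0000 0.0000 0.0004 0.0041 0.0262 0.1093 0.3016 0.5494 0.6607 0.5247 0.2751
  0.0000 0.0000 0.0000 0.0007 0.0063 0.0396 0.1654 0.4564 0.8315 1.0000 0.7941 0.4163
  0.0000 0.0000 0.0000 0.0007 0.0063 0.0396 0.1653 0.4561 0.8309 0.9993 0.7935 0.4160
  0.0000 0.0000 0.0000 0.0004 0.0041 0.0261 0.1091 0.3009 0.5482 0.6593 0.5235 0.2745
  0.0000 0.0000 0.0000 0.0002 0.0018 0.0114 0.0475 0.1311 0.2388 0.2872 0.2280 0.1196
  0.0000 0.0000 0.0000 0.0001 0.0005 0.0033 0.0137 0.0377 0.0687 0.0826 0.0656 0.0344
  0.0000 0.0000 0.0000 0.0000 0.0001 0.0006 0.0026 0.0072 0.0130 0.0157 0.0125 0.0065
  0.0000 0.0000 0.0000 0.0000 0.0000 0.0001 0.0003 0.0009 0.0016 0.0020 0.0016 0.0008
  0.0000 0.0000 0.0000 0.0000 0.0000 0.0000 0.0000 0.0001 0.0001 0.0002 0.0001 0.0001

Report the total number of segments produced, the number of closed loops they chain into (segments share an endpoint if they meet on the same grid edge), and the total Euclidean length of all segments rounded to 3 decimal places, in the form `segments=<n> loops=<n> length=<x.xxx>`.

segments=14 loops=1 length=10.820

cell (0,8): code 0100 → (0.724,9.000)–(1.000,8.077)
cell (0,9): code 1000 → (1.000,9.755)–(0.724,9.000)
cell (1,7): code 0100 → (1.030,8.000)–(2.000,7.271)
cell (1,8): code 1110 → (1.000,8.077)–(1.030,8.000)
cell (1,9): code 1101 → (1.124,10.000)–(1.000,9.755)
cell (1,10): code 1000 → (2.000,10.625)–(1.124,10.000)
cell (2,7): code 0110 → (2.000,7.271)–(3.000,7.272)
cell (2,10): code 1001 → (3.000,10.624)–(2.000,10.625)
cell (3,7): code 0010 → (3.000,7.272)–(3.965,8.000)
cell (3,8): code 0111 → (3.965,8.000)–(4.000,8.088)
cell (3,9): code 1011 → (4.000,9.746)–(3.872,10.000)
cell (3,10): code 0001 → (3.872,10.000)–(3.000,10.624)
cell (4,8): code 0010 → (4.000,8.088)–(4.272,9.000)
cell (4,9): code 0001 → (4.272,9.000)–(4.000,9.746)
total: 14 segments, chained into 1 closed loop(s), length Σ = 10.820067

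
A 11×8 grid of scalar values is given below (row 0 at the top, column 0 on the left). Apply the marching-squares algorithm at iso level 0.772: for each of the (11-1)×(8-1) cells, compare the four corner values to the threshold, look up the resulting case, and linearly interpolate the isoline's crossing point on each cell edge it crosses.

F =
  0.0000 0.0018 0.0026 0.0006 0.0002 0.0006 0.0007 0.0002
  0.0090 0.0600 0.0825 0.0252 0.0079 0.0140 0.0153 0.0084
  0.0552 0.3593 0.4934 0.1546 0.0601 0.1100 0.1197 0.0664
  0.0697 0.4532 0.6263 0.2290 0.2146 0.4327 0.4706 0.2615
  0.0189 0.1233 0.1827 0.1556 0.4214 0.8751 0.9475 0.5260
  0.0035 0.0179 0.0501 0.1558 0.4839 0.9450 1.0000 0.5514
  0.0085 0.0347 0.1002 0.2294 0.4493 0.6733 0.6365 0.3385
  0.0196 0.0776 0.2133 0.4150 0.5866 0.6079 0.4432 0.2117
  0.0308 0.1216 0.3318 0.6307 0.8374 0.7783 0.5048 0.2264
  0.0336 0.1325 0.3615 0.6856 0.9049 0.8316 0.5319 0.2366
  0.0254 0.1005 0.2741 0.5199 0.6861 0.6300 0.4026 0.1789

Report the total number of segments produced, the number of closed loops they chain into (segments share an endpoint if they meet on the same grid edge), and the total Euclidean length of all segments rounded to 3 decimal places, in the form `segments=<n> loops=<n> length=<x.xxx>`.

segments=16 loops=2 length=12.248

cell (3,4): code 0100 → (3.767,5.000)–(4.000,4.773)
cell (3,5): code 1100 → (3.632,6.000)–(3.767,5.000)
cell (3,6): code 1000 → (4.000,6.416)–(3.632,6.000)
cell (4,4): code 0110 → (4.000,4.773)–(5.000,4.625)
cell (4,6): code 1001 → (5.000,6.508)–(4.000,6.416)
cell (5,4): code 0010 → (5.000,4.625)–(5.637,5.000)
cell (5,5): code 0011 → (5.637,5.000)–(5.627,6.000)
cell (5,6): code 0001 → (5.627,6.000)–(5.000,6.508)
cell (7,3): code 0100 → (7.739,4.000)–(8.000,3.684)
cell (7,4): code 1100 → (7.963,5.000)–(7.739,4.000)
cell (7,5): code 1000 → (8.000,5.023)–(7.963,5.000)
cell (8,3): code 0110 → (8.000,3.684)–(9.000,3.394)
cell (8,5): code 1001 → (9.000,5.199)–(8.000,5.023)
cell (9,3): code 0010 → (9.000,3.394)–(9.607,4.000)
cell (9,4): code 0011 → (9.607,4.000)–(9.296,5.000)
cell (9,5): code 0001 → (9.296,5.000)–(9.000,5.199)
total: 16 segments, chained into 2 closed loop(s), length Σ = 12.248281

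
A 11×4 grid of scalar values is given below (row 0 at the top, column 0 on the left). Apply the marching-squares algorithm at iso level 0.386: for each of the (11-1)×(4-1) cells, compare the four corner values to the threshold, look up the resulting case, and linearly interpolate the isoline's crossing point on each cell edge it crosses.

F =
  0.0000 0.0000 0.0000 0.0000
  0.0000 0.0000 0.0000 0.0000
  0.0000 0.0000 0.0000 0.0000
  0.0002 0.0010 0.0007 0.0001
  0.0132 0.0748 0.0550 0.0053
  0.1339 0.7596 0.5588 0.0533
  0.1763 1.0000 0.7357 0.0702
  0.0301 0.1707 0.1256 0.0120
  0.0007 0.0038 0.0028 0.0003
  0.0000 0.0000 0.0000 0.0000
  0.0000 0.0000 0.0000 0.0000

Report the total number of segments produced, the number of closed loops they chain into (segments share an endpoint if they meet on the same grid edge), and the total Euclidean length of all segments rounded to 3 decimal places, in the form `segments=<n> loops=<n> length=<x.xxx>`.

cell (4,0): code 0100 → (4.454,1.000)–(5.000,0.403)
cell (4,1): code 1100 → (4.657,2.000)–(4.454,1.000)
cell (4,2): code 1000 → (5.000,2.342)–(4.657,2.000)
cell (5,0): code 0110 → (5.000,0.403)–(6.000,0.255)
cell (5,2): code 1001 → (6.000,2.525)–(5.000,2.342)
cell (6,0): code 0010 → (6.000,0.255)–(6.740,1.000)
cell (6,1): code 0011 → (6.740,1.000)–(6.573,2.000)
cell (6,2): code 0001 → (6.573,2.000)–(6.000,2.525)
total: 8 segments, chained into 1 closed loop(s), length Σ = 7.183125

segments=8 loops=1 length=7.183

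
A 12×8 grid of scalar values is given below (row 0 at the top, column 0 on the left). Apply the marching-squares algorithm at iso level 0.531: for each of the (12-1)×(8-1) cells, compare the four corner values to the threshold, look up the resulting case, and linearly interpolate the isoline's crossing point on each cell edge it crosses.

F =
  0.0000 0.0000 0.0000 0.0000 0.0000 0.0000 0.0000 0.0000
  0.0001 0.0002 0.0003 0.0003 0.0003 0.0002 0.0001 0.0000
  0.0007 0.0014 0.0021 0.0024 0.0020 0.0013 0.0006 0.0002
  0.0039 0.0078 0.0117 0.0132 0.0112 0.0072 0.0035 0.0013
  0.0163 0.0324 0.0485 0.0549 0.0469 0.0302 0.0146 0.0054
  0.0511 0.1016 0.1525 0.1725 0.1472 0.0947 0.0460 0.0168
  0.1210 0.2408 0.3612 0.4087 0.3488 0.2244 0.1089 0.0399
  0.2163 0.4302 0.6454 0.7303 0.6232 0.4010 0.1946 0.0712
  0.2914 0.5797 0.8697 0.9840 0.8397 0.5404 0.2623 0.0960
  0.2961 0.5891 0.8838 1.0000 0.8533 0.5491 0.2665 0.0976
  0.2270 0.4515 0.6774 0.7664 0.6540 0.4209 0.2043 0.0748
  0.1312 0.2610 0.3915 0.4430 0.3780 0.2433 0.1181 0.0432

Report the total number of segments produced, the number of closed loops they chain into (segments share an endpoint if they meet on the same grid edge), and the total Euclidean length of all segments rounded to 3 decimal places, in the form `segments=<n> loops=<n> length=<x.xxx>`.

cell (6,1): code 0100 → (6.597,2.000)–(7.000,1.468)
cell (6,2): code 1100 → (6.380,3.000)–(6.597,2.000)
cell (6,3): code 1100 → (6.664,4.000)–(6.380,3.000)
cell (6,4): code 1000 → (7.000,4.415)–(6.664,4.000)
cell (7,0): code 0100 → (7.674,1.000)–(8.000,0.831)
cell (7,1): code 1110 → (7.000,1.468)–(7.674,1.000)
cell (7,4): code 1101 → (7.933,5.000)–(7.000,4.415)
cell (7,5): code 1000 → (8.000,5.034)–(7.933,5.000)
cell (8,0): code 0110 → (8.000,0.831)–(9.000,0.802)
cell (8,5): code 1001 → (9.000,5.064)–(8.000,5.034)
cell (9,0): code 0010 → (9.000,0.802)–(9.422,1.000)
cell (9,1): code 0111 → (9.422,1.000)–(10.000,1.352)
cell (9,4): code 1011 → (10.000,4.528)–(9.141,5.000)
cell (9,5): code 0001 → (9.141,5.000)–(9.000,5.064)
cell (10,1): code 0010 → (10.000,1.352)–(10.512,2.000)
cell (10,2): code 0011 → (10.512,2.000)–(10.728,3.000)
cell (10,3): code 0011 → (10.728,3.000)–(10.446,4.000)
cell (10,4): code 0001 → (10.446,4.000)–(10.000,4.528)
total: 18 segments, chained into 1 closed loop(s), length Σ = 13.485541

segments=18 loops=1 length=13.486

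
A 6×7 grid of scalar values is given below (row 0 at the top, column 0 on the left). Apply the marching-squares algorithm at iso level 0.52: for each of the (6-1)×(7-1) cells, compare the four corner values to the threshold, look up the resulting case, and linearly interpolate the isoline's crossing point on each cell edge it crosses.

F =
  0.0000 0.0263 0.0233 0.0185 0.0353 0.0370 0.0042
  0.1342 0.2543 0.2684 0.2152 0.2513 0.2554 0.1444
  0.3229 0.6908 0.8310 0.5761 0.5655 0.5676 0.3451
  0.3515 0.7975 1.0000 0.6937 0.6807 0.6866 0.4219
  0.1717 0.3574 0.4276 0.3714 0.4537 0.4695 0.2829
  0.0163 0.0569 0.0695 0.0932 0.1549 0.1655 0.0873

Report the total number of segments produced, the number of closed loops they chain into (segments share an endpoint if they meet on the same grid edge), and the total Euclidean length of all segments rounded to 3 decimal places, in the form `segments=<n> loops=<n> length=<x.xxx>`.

cell (1,0): code 0100 → (1.609,1.000)–(2.000,0.536)
cell (1,1): code 1100 → (1.447,2.000)–(1.609,1.000)
cell (1,2): code 1100 → (1.845,3.000)–(1.447,2.000)
cell (1,3): code 1100 → (1.855,4.000)–(1.845,3.000)
cell (1,4): code 1100 → (1.848,5.000)–(1.855,4.000)
cell (1,5): code 1000 → (2.000,5.214)–(1.848,5.000)
cell (2,0): code 0110 → (2.000,0.536)–(3.000,0.378)
cell (2,5): code 1001 → (3.000,5.629)–(2.000,5.214)
cell (3,0): code 0010 → (3.000,0.378)–(3.631,1.000)
cell (3,1): code 0011 → (3.631,1.000)–(3.839,2.000)
cell (3,2): code 0011 → (3.839,2.000)–(3.539,3.000)
cell (3,3): code 0011 → (3.539,3.000)–(3.708,4.000)
cell (3,4): code 0011 → (3.708,4.000)–(3.767,5.000)
cell (3,5): code 0001 → (3.767,5.000)–(3.000,5.629)
total: 14 segments, chained into 1 closed loop(s), length Σ = 13.013823

segments=14 loops=1 length=13.014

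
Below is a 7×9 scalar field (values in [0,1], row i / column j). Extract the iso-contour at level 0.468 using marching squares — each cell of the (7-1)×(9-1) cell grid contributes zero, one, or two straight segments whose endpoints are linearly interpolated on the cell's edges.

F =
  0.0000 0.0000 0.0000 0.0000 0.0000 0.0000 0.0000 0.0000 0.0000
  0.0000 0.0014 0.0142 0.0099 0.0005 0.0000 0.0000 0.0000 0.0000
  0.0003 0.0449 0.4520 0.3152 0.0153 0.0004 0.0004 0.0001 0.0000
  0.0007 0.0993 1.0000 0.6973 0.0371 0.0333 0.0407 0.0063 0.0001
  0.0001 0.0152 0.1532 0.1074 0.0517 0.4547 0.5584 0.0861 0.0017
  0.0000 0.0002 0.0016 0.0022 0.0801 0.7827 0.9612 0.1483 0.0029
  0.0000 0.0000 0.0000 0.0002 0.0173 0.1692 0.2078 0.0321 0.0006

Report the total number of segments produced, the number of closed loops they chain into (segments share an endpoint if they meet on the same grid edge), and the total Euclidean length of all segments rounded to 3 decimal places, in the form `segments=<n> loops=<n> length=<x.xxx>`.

segments=14 loops=2 length=11.316

cell (2,1): code 0100 → (2.029,2.000)–(3.000,1.409)
cell (2,2): code 1100 → (2.400,3.000)–(2.029,2.000)
cell (2,3): code 1000 → (3.000,3.347)–(2.400,3.000)
cell (3,1): code 0010 → (3.000,1.409)–(3.628,2.000)
cell (3,2): code 0011 → (3.628,2.000)–(3.389,3.000)
cell (3,3): code 0001 → (3.389,3.000)–(3.000,3.347)
cell (3,5): code 0100 → (3.825,6.000)–(4.000,5.128)
cell (3,6): code 1000 → (4.000,6.191)–(3.825,6.000)
cell (4,4): code 0100 → (4.041,5.000)–(5.000,4.552)
cell (4,5): code 1110 → (4.000,5.128)–(4.041,5.000)
cell (4,6): code 1001 → (5.000,6.607)–(4.000,6.191)
cell (5,4): code 0010 → (5.000,4.552)–(5.513,5.000)
cell (5,5): code 0011 → (5.513,5.000)–(5.655,6.000)
cell (5,6): code 0001 → (5.655,6.000)–(5.000,6.607)
total: 14 segments, chained into 2 closed loop(s), length Σ = 11.315950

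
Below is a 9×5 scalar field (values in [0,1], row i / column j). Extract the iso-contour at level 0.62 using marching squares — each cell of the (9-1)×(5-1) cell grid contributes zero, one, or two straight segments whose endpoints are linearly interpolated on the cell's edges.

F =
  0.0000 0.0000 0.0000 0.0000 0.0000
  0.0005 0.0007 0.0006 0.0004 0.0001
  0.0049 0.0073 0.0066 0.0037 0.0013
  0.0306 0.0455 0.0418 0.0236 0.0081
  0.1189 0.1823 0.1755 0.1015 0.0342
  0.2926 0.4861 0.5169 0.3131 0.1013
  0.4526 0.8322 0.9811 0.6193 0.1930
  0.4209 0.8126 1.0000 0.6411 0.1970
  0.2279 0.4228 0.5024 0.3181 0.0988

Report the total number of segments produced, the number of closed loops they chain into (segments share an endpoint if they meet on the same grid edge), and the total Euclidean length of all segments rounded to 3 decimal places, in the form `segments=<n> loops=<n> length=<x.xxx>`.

segments=10 loops=1 length=8.145

cell (5,0): code 0100 → (5.387,1.000)–(6.000,0.441)
cell (5,1): code 1100 → (5.222,2.000)–(5.387,1.000)
cell (5,2): code 1000 → (6.000,2.998)–(5.222,2.000)
cell (6,0): code 0110 → (6.000,0.441)–(7.000,0.508)
cell (6,2): code 1101 → (6.032,3.000)–(6.000,2.998)
cell (6,3): code 1000 → (7.000,3.048)–(6.032,3.000)
cell (7,0): code 0010 → (7.000,0.508)–(7.494,1.000)
cell (7,1): code 0011 → (7.494,1.000)–(7.764,2.000)
cell (7,2): code 0011 → (7.764,2.000)–(7.065,3.000)
cell (7,3): code 0001 → (7.065,3.000)–(7.000,3.048)
total: 10 segments, chained into 1 closed loop(s), length Σ = 8.145328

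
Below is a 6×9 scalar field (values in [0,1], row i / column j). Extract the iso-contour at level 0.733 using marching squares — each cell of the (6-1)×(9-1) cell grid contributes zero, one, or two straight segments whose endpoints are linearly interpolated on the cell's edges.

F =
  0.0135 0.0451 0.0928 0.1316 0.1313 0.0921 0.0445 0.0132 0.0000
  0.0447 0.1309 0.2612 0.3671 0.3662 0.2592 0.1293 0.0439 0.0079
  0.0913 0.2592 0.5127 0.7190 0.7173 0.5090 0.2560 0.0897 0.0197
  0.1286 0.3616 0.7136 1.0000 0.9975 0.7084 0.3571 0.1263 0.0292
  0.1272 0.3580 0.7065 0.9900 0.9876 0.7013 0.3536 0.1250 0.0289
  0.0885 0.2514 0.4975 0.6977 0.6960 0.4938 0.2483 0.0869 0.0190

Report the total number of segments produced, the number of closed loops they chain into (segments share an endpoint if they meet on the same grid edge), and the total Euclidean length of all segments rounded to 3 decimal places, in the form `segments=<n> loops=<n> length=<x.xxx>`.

segments=8 loops=1 length=9.156

cell (2,2): code 0100 → (2.050,3.000)–(3.000,2.068)
cell (2,3): code 1100 → (2.056,4.000)–(2.050,3.000)
cell (2,4): code 1000 → (3.000,4.915)–(2.056,4.000)
cell (3,2): code 0110 → (3.000,2.068)–(4.000,2.093)
cell (3,4): code 1001 → (4.000,4.889)–(3.000,4.915)
cell (4,2): code 0010 → (4.000,2.093)–(4.879,3.000)
cell (4,3): code 0011 → (4.879,3.000)–(4.873,4.000)
cell (4,4): code 0001 → (4.873,4.000)–(4.000,4.889)
total: 8 segments, chained into 1 closed loop(s), length Σ = 9.155550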